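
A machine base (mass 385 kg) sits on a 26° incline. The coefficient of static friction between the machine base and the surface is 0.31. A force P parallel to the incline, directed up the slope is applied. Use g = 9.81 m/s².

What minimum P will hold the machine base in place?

P_min ≈ 603 N

The machine base tends to slide down (tan θ > μ_s), so at the point of impending slip friction acts up-slope at its limit: f = μ_s N.
P is parallel to the surface, so N = m g cos θ = 3390 N.
Along the incline: P + μ_s N = m g sin θ, so P = 1660 − 0.31×3390 = 603 N.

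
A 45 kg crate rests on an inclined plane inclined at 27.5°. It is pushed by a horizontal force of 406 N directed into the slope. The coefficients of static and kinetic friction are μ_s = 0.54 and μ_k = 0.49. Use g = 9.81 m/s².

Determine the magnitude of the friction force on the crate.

Resolve perpendicular to the incline: N = m g cos θ + P sin θ = 45×9.81×cos 27.5° + 406×sin 27.5° = 579 N.
Parallel to the incline: P cos θ − m g sin θ = 360.1 − 203.8 = 156.3 N; the friction needed to balance this is 156.3 N acting down the slope.
Maximum static friction: μ_s N = 0.54 × 579 = 312.7 N.
|f_req| = 156.3 ≤ 312.7 N → the crate is in equilibrium; friction equals the required value.

f ≈ 156 N (down the incline)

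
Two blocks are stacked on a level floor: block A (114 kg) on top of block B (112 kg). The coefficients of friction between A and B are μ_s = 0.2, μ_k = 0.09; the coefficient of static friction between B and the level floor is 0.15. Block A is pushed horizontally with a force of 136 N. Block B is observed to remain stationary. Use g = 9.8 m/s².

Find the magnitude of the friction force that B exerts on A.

Between the blocks, N₁ = m_A g = 1117 N.
So the A–B interface can sustain at most μ_s N₁ = 223.4 N of static friction.
Since P = 136 N ≤ 223.4 N, A does not slip on B; friction on A equals P = 136 N.
B experiences an equal 136 N forward from A (third law). B is in equilibrium, so the floor supplies f₂ = 136 N of static friction (limit μ_s(m_A+m_B)g = 332.2 N, not exceeded).

f ≈ 136 N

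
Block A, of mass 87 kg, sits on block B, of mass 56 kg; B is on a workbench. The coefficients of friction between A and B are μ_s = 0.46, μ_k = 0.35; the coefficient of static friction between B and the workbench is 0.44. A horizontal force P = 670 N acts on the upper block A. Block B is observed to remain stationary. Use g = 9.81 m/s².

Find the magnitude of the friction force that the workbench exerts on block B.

f ≈ 299 N

Between the blocks, N₁ = m_A g = 853.5 N.
Maximum static friction on A from B: μ_s N₁ = 0.46×853.5 = 392.6 N.
Since P = 670 N > 392.6 N, A slides on B; the A–B friction is kinetic: f₁ = μ_k N₁ = 0.35×853.5 = 299 N.
B experiences an equal 299 N forward from A (third law). B is in equilibrium, so the floor supplies f₂ = 299 N of static friction (limit μ_s(m_A+m_B)g = 617.2 N, not exceeded).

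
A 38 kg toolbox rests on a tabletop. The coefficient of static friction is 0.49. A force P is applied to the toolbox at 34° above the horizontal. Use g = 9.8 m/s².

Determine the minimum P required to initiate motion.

P ≈ 165 N

N = m g − P sin α (the pull lifts the toolbox).
At impending slip, P cos α = μ_s N = μ_s (m g − P sin α).
Solving: P (cos α + μ_s sin α) = μ_s m g → P = 0.49×372/(cos 34° + 0.49 sin 34°) = 182/1.103 = 165 N.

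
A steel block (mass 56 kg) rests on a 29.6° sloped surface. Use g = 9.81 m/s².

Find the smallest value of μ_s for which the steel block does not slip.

At the slip threshold m g sin θ = μ_s m g cos θ, so μ_s,min = tan θ.
μ_s,min = tan 29.6° = 0.568.

μ_s,min ≈ 0.568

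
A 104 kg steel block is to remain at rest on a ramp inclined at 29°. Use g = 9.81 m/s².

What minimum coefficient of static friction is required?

μ_s,min ≈ 0.554

At the slip threshold m g sin θ = μ_s m g cos θ, so μ_s,min = tan θ.
μ_s,min = tan 29° = 0.554.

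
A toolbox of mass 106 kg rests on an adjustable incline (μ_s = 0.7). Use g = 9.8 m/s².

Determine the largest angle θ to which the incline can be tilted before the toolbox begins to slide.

At the slip threshold, m g sin θ = μ_s · m g cos θ, so tan θ = μ_s.
θ_max = arctan(0.7) = 35°.

θ_max ≈ 35°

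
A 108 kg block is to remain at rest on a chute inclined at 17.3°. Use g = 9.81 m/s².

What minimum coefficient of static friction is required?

μ_s,min ≈ 0.311

At the slip threshold m g sin θ = μ_s m g cos θ, so μ_s,min = tan θ.
μ_s,min = tan 17.3° = 0.311.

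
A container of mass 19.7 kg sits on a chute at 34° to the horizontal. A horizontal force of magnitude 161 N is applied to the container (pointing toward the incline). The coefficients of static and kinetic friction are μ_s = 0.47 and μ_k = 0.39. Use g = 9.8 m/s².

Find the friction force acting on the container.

f ≈ 25.5 N (down the incline)

The horizontal push has a component P sin θ into the surface, so N = m g cos θ + P sin θ = 160.1 + 90.03 = 250.1 N.
Parallel to the incline: P cos θ − m g sin θ = 133.5 − 108 = 25.52 N; the friction needed to balance this is 25.52 N acting down the slope.
The limit of static friction is μ_s N = 117.5 N.
|f_req| = 25.52 ≤ 117.5 N → the container is in equilibrium; friction equals the required value.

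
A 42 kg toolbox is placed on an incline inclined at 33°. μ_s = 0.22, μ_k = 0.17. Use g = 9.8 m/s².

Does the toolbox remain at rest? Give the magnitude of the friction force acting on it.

f ≈ 58.7 N

N = m g cos θ = 345 N.
Down-slope weight component: m g sin θ = 224 N.
μ_s N = 75.9 N.
224 > 75.9 N, so it slides; kinetic friction f = μ_k N = 0.17×345 = 58.7 N.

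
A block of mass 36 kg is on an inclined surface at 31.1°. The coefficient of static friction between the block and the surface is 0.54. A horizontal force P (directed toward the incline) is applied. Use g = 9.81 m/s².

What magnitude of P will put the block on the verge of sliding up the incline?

At impending motion up the slope, friction acts down-slope at its limit: f = μ_s N.
Perpendicular to the incline: N = m g cos θ + P sin θ.
Along the incline: P cos θ = m g sin θ + μ_s N = m g sin θ + μ_s (m g cos θ + P sin θ).
Solving, P (cos θ − μ_s sin θ) = m g (sin θ + μ_s cos θ), so P = 36×9.81×(sin 31.1° + 0.54 cos 31.1°)/(cos 31.1° − 0.54 sin 31.1°) = 353×0.9789/0.5773 = 599 N.

P ≈ 599 N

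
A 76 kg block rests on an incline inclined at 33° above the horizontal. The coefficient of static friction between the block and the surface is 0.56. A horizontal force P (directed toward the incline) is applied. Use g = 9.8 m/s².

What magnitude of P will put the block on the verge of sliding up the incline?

At impending motion up the slope, friction acts down-slope at its limit: f = μ_s N.
Perpendicular to the incline: N = m g cos θ + P sin θ.
Along the incline: P cos θ = m g sin θ + μ_s N = m g sin θ + μ_s (m g cos θ + P sin θ).
Solving, P (cos θ − μ_s sin θ) = m g (sin θ + μ_s cos θ), so P = 76×9.8×(sin 33° + 0.56 cos 33°)/(cos 33° − 0.56 sin 33°) = 745×1.014/0.5337 = 1420 N.

P ≈ 1420 N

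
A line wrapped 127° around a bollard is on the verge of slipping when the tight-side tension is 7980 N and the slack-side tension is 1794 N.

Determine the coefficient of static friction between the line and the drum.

μ ≈ 0.673

T₂/T₁ = e^{μβ} → μ = ln(T₂/T₁)/β.
β = 127° = 2.217 rad.
μ = ln(7980/1794)/2.217 = ln(4.448)/2.217 = 0.673.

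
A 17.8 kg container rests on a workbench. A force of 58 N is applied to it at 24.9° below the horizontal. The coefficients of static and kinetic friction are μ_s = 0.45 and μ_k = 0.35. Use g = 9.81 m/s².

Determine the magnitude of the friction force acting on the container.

f ≈ 52.6 N

Vertical equilibrium gives N = m g + P sin α = 199 N.
For equilibrium, f = P cos α = 58×cos 24.9° = 52.61 N.
μ_s N = 0.45 × 199 = 89.57 N.
Since 52.61 N does not exceed the limit, the container stays at rest and f = 52.6 N.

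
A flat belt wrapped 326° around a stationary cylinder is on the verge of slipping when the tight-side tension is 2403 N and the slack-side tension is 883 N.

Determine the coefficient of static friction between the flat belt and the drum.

μ ≈ 0.176

T₂/T₁ = e^{μβ} → μ = ln(T₂/T₁)/β.
β = 326° = 5.69 rad.
μ = ln(2403/883)/5.69 = ln(2.721)/5.69 = 0.176.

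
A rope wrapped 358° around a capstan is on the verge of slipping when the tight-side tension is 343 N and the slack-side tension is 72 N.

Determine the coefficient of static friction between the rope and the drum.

T₂/T₁ = e^{μβ} → μ = ln(T₂/T₁)/β.
β = 358° = 6.248 rad.
μ = ln(343/72)/6.248 = ln(4.764)/6.248 = 0.25.

μ ≈ 0.25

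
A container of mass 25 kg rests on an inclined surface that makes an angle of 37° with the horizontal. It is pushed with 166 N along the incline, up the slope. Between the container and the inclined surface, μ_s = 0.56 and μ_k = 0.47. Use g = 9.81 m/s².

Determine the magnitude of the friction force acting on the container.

f ≈ 18.4 N (down the incline)

Perpendicular to the surface, N = m g cos θ = 25·9.81·cos 37° = 195.9 N.
For equilibrium along the incline the friction force must supply f = m g sin θ − P = 147.6 − 166 = -18.4 N (positive meaning up-slope).
Static friction can supply at most μ_s N = 109.7 N.
Since |-18.4| ≤ 109.7 N, static friction is sufficient; f equals the required value, not μ_s N.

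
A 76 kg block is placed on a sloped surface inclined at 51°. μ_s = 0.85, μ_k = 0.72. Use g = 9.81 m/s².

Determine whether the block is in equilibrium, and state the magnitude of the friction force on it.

f ≈ 338 N

N = m g cos θ = 469 N.
Down-slope weight component: m g sin θ = 579 N.
μ_s N = 399 N.
579 > 399 N, so it slides; kinetic friction f = μ_k N = 0.72×469 = 338 N.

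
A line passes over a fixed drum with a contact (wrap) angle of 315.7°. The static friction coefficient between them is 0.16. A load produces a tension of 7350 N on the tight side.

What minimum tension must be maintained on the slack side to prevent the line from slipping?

Capstan equation at impending slip: T_tight/T_slack = e^{μβ}.
β = 315.7° = 5.51 rad; e^{μβ} = e^{0.16×5.51} = 2.415.
T_slack = T_tight / e^{μβ} = 7350 / 2.415 = 3040 N.

T_min ≈ 3040 N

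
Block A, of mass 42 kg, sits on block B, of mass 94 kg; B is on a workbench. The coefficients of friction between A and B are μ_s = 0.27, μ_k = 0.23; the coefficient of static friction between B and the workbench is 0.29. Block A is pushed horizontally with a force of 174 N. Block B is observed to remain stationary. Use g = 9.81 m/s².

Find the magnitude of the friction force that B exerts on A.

f ≈ 94.8 N

Between the blocks, N₁ = m_A g = 412 N.
So the A–B interface can sustain at most μ_s N₁ = 111.2 N of static friction.
P = 174 N exceeds that limit, so A slips over B and the interface friction becomes kinetic: f₁ = μ_k N₁ = 0.23×412 = 94.8 N.
B experiences an equal 94.8 N forward from A (third law). B is in equilibrium, so the floor supplies f₂ = 94.8 N of static friction (limit μ_s(m_A+m_B)g = 386.9 N, not exceeded).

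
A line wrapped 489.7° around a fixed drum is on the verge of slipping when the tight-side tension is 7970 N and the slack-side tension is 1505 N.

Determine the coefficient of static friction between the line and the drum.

T₂/T₁ = e^{μβ} → μ = ln(T₂/T₁)/β.
β = 489.7° = 8.547 rad.
μ = ln(7970/1505)/8.547 = ln(5.296)/8.547 = 0.195.

μ ≈ 0.195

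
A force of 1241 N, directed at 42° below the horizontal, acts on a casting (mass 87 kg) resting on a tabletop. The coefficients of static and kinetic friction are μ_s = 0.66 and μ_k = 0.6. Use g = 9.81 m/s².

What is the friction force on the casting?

Vertical equilibrium gives N = m g + P sin α = 1684 N.
For equilibrium, f = P cos α = 1241×cos 42° = 922.2 N.
The static-friction limit is μ_s N = 1111 N.
Since 922.2 N does not exceed the limit, the casting stays at rest and f = 922 N.

f ≈ 922 N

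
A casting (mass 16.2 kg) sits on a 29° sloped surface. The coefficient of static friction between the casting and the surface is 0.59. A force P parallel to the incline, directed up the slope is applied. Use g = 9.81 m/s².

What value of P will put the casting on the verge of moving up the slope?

At impending motion up the slope, friction acts down-slope at its limit: f = μ_s N.
P is parallel to the surface, so N = m g cos θ = 139 N.
Along the incline: P = m g sin θ + μ_s N = 77 + 0.59×139 = 159 N.

P ≈ 159 N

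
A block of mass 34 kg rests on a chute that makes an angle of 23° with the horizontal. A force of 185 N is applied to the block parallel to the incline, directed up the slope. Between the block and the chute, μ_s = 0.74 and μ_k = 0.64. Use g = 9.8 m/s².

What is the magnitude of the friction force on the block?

f ≈ 54.8 N (down the incline)

Perpendicular to the surface, N = m g cos θ = 34·9.8·cos 23° = 306.7 N.
For equilibrium along the incline the friction force must supply f = m g sin θ − P = 130.2 − 185 = -54.81 N (positive meaning up-slope).
Static friction can supply at most μ_s N = 227 N.
Since |-54.81| ≤ 227 N, static friction is sufficient; f equals the required value, not μ_s N.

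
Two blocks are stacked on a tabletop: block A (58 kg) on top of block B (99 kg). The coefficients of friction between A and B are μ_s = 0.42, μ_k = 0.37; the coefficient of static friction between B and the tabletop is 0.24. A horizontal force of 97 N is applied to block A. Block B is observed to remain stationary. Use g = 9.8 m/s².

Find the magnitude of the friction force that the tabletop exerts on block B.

f ≈ 97 N

Between the blocks, N₁ = m_A g = 568.4 N.
Maximum static friction on A from B: μ_s N₁ = 0.42×568.4 = 238.7 N.
P = 97 N is within that limit, so A and B move together (both at rest); the A–B friction is simply f₁ = P = 97 N.
By Newton's third law B feels 97 N forward from A. With B stationary, the floor's static friction on B balances it: f₂ = 97 N (well within μ_s(m_A+m_B)g = 369.3 N).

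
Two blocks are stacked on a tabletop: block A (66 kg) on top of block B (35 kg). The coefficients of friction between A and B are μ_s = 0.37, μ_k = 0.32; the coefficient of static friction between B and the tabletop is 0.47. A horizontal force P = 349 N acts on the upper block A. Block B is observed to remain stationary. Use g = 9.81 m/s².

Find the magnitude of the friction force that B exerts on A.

The normal force B exerts on A is simply A's weight, N₁ = 647.5 N.
So the A–B interface can sustain at most μ_s N₁ = 239.6 N of static friction.
P = 349 N exceeds that limit, so A slips over B and the interface friction becomes kinetic: f₁ = μ_k N₁ = 0.32×647.5 = 207 N.
By Newton's third law B feels 207 N forward from A. With B stationary, the floor's static friction on B balances it: f₂ = 207 N (well within μ_s(m_A+m_B)g = 465.7 N).

f ≈ 207 N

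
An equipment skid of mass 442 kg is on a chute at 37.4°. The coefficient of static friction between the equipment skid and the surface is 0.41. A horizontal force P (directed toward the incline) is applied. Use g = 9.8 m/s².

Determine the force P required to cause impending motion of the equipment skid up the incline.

At impending motion up the slope, friction acts down-slope at its limit: f = μ_s N.
Perpendicular to the incline: N = m g cos θ + P sin θ.
Along the incline: P cos θ = m g sin θ + μ_s N = m g sin θ + μ_s (m g cos θ + P sin θ).
Solving, P (cos θ − μ_s sin θ) = m g (sin θ + μ_s cos θ), so P = 442×9.8×(sin 37.4° + 0.41 cos 37.4°)/(cos 37.4° − 0.41 sin 37.4°) = 4330×0.9331/0.5454 = 7410 N.

P ≈ 7410 N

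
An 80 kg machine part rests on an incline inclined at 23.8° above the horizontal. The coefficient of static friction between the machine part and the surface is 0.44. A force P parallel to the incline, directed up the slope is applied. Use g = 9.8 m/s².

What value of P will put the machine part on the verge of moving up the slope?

P ≈ 632 N

At impending motion up the slope, friction acts down-slope at its limit: f = μ_s N.
P is parallel to the surface, so N = m g cos θ = 717 N.
Along the incline: P = m g sin θ + μ_s N = 316 + 0.44×717 = 632 N.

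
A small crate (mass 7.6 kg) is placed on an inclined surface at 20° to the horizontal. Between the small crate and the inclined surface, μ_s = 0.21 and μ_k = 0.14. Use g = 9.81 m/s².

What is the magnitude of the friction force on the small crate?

f ≈ 9.81 N (up the incline)

Perpendicular to the surface, N = m g cos θ = 7.6·9.81·cos 20° = 70.06 N.
Along the slope the weight component is m g sin θ = 25.5 N; friction must supply exactly this, acting up-slope.
Static friction can supply at most μ_s N = 14.71 N.
|25.5| exceeds 14.71 N, so the small crate slips down-slope; friction is kinetic, f = μ_k N = 0.14×70.06 = 9.81 N.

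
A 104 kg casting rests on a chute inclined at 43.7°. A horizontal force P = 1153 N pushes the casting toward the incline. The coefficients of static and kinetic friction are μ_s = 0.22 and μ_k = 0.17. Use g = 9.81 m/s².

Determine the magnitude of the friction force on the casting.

f ≈ 129 N (down the incline)

Normal direction: N = m g cos θ + P sin θ = 1534 N.
Parallel to the incline: P cos θ − m g sin θ = 833.6 − 704.9 = 128.7 N; the friction needed to balance this is 128.7 N acting down the slope.
The limit of static friction is μ_s N = 337.5 N.
Since 128.7 N is within the 337.5 N limit, the casting stays put and friction is exactly 129 N.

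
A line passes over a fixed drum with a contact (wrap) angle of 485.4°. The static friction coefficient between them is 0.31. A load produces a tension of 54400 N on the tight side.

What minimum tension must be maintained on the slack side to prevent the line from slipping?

T_min ≈ 3940 N

Capstan equation at impending slip: T_tight/T_slack = e^{μβ}.
β = 485.4° = 8.472 rad; e^{μβ} = e^{0.31×8.472} = 13.82.
T_slack = T_tight / e^{μβ} = 54400 / 13.82 = 3940 N.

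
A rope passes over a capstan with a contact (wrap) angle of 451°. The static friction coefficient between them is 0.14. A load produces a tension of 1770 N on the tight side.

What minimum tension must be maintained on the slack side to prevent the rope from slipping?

Capstan equation at impending slip: T_tight/T_slack = e^{μβ}.
β = 451° = 7.871 rad; e^{μβ} = e^{0.14×7.871} = 3.01.
T_slack = T_tight / e^{μβ} = 1770 / 3.01 = 588 N.

T_min ≈ 588 N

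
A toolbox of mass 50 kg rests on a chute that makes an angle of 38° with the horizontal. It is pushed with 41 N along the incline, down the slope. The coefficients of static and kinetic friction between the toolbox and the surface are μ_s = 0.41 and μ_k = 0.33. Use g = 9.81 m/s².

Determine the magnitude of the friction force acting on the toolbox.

The normal reaction is N = m g cos θ = 386.5 N.
For equilibrium along the incline the friction force must supply f = m g sin θ + P = 302 + 41 = 343 N (positive meaning up-slope).
Static friction can supply at most μ_s N = 158.5 N.
Since |343| > 158.5 N, static friction cannot hold it; the toolbox slides down the incline and kinetic friction applies: f = μ_k N = 0.33 × 386.5 = 128 N.

f ≈ 128 N (up the incline)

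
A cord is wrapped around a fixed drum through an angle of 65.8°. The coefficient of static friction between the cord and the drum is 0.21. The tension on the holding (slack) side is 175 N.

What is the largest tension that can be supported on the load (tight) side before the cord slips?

At impending slip the capstan equation gives T₂/T₁ = e^{μβ} with β in radians.
β = 65.8° × π/180 = 1.148 rad.
e^{μβ} = e^{0.21×1.148} = 1.273.
T₂ = T₁ · e^{μβ} = 175 × 1.273 = 223 N.

T_max ≈ 223 N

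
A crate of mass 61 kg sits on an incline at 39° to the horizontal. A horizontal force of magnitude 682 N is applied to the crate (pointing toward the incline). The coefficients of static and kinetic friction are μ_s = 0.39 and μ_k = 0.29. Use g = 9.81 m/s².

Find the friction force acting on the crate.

f ≈ 153 N (down the incline)

The horizontal push has a component P sin θ into the surface, so N = m g cos θ + P sin θ = 465.1 + 429.2 = 894.2 N.
Parallel to the incline: P cos θ − m g sin θ = 530 − 376.6 = 153.4 N; the friction needed to balance this is 153.4 N acting down the slope.
The limit of static friction is μ_s N = 348.8 N.
|f_req| = 153.4 ≤ 348.8 N → the crate is in equilibrium; friction equals the required value.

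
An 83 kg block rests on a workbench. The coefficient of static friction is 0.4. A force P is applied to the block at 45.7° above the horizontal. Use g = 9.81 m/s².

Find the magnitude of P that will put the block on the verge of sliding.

N = m g − P sin α (the pull lifts the block).
At impending slip, P cos α = μ_s N = μ_s (m g − P sin α).
Solving: P (cos α + μ_s sin α) = μ_s m g → P = 0.4×814/(cos 45.7° + 0.4 sin 45.7°) = 326/0.9847 = 331 N.

P ≈ 331 N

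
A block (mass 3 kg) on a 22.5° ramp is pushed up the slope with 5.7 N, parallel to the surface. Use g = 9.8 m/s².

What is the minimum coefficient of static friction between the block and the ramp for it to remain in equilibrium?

N = m g cos θ = 27.16 N.
Friction must make up the shortfall along the incline: f = m g sin θ − P = 11.25 − 5.7 = 5.551 N.
At the threshold f = μ_s N, so μ_s,min = 5.551/27.16 = 0.204.

μ_s,min ≈ 0.204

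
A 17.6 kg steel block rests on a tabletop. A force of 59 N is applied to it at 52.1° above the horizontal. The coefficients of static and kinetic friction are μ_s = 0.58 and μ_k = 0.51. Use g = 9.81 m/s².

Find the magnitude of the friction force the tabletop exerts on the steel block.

f ≈ 36.2 N

N = m g − P sin α = 172.7 − 59×sin 52.1° = 126.1 N.
For equilibrium, f = P cos α = 59×cos 52.1° = 36.24 N.
μ_s N = 0.58 × 126.1 = 73.14 N.
36.24 ≤ 73.14 N → static; friction equals the required 36.2 N.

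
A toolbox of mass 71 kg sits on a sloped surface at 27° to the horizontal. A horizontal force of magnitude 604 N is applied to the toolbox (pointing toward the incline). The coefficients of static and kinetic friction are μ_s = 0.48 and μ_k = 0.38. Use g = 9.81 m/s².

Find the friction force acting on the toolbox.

Normal direction: N = m g cos θ + P sin θ = 894.8 N.
Along the incline, the net driving force (taking up-slope positive) is P cos θ − m g sin θ = 538.2 − 316.2 = 222 N, so equilibrium requires friction f = -222 N (down-slope).
The limit of static friction is μ_s N = 429.5 N.
|f_req| = 222 ≤ 429.5 N → the toolbox is in equilibrium; friction equals the required value.

f ≈ 222 N (down the incline)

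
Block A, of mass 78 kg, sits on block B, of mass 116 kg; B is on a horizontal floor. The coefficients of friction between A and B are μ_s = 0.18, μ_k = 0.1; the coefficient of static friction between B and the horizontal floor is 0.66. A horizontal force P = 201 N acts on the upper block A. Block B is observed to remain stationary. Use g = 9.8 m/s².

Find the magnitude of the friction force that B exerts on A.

Between the blocks, N₁ = m_A g = 764.4 N.
So the A–B interface can sustain at most μ_s N₁ = 137.6 N of static friction.
P = 201 N exceeds that limit, so A slips over B and the interface friction becomes kinetic: f₁ = μ_k N₁ = 0.1×764.4 = 76.4 N.
By Newton's third law B feels 76.4 N forward from A. With B stationary, the floor's static friction on B balances it: f₂ = 76.4 N (well within μ_s(m_A+m_B)g = 1255 N).

f ≈ 76.4 N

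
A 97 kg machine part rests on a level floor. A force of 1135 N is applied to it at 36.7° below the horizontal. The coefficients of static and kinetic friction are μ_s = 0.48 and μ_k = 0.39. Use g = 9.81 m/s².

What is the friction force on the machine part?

f ≈ 636 N

The vertical component of P adds to the normal force: N = m g + P sin α = 951.6 + 678.3 = 1630 N.
The horizontal driving force is P cos α = 910 N, so equilibrium needs friction f = 910 N.
The static-friction limit is μ_s N = 782.3 N.
910 > 782.3 N → the machine part slides; f = μ_k N = 0.39×1630 = 636 N.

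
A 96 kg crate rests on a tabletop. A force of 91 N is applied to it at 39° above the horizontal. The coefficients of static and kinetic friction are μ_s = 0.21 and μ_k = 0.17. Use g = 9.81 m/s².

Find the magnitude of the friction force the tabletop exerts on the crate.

f ≈ 70.7 N

Vertical equilibrium gives N = m g − P sin α = 884.5 N.
Horizontally, friction must balance P cos α = 70.72 N.
The static-friction limit is μ_s N = 185.7 N.
Since 70.72 N does not exceed the limit, the crate stays at rest and f = 70.7 N.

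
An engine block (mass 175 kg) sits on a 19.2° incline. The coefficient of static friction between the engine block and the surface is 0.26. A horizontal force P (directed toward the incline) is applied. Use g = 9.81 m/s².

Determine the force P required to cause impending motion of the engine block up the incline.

P ≈ 1150 N

At impending motion up the slope, friction acts down-slope at its limit: f = μ_s N.
Perpendicular to the incline: N = m g cos θ + P sin θ.
Along the incline: P cos θ = m g sin θ + μ_s N = m g sin θ + μ_s (m g cos θ + P sin θ).
Solving, P (cos θ − μ_s sin θ) = m g (sin θ + μ_s cos θ), so P = 175×9.81×(sin 19.2° + 0.26 cos 19.2°)/(cos 19.2° − 0.26 sin 19.2°) = 1720×0.5744/0.8589 = 1150 N.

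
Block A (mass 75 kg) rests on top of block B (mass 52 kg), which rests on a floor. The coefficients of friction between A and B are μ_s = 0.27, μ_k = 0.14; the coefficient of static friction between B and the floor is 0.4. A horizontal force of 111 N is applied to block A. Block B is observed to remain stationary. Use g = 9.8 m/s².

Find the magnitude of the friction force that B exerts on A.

f ≈ 111 N

Normal force at the A–B interface: N₁ = m_A g = 735 N.
Maximum static friction on A from B: μ_s N₁ = 0.27×735 = 198.5 N.
Since P = 111 N ≤ 198.5 N, A does not slip on B; friction on A equals P = 111 N.
By Newton's third law B feels 111 N forward from A. With B stationary, the floor's static friction on B balances it: f₂ = 111 N (well within μ_s(m_A+m_B)g = 497.8 N).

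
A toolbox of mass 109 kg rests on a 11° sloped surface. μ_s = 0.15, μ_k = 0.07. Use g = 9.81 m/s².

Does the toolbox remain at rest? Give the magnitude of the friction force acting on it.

N = m g cos θ = 1050 N.
Down-slope weight component: m g sin θ = 204 N.
μ_s N = 157 N.
204 > 157 N, so it slides; kinetic friction f = μ_k N = 0.07×1050 = 73.5 N.

f ≈ 73.5 N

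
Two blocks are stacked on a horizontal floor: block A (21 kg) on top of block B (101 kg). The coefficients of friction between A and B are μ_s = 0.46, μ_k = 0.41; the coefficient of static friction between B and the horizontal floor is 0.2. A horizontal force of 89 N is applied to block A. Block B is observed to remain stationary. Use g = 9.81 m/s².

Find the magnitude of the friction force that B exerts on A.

f ≈ 89 N

Between the blocks, N₁ = m_A g = 206 N.
Maximum static friction on A from B: μ_s N₁ = 0.46×206 = 94.76 N.
Since P = 89 N ≤ 94.76 N, A does not slip on B; friction on A equals P = 89 N.
B experiences an equal 89 N forward from A (third law). B is in equilibrium, so the floor supplies f₂ = 89 N of static friction (limit μ_s(m_A+m_B)g = 239.4 N, not exceeded).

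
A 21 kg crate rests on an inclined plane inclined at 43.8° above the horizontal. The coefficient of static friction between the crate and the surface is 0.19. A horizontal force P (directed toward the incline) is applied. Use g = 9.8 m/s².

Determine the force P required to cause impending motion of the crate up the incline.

P ≈ 289 N

At impending motion up the slope, friction acts down-slope at its limit: f = μ_s N.
Perpendicular to the incline: N = m g cos θ + P sin θ.
Along the incline: P cos θ = m g sin θ + μ_s N = m g sin θ + μ_s (m g cos θ + P sin θ).
Solving, P (cos θ − μ_s sin θ) = m g (sin θ + μ_s cos θ), so P = 21×9.8×(sin 43.8° + 0.19 cos 43.8°)/(cos 43.8° − 0.19 sin 43.8°) = 206×0.8293/0.5903 = 289 N.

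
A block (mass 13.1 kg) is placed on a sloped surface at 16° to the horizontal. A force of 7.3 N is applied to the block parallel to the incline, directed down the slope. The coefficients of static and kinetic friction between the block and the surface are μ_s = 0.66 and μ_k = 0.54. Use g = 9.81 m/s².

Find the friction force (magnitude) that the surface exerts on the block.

The normal reaction is N = m g cos θ = 123.5 N.
The friction needed for equilibrium is m g sin θ + P = 35.42 + 7.3 = 42.72 N, measured positive up-slope.
Maximum static friction available: μ_s N = 0.66 × 123.5 = 81.53 N.
Since |42.72| ≤ 81.53 N, no slip — friction simply equals what equilibrium demands.

f ≈ 42.7 N (up the incline)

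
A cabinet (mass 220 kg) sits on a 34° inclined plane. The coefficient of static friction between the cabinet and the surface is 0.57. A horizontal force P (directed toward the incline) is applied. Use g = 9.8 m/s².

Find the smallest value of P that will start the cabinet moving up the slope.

P ≈ 4360 N

At impending motion up the slope, friction acts down-slope at its limit: f = μ_s N.
Perpendicular to the incline: N = m g cos θ + P sin θ.
Along the incline: P cos θ = m g sin θ + μ_s N = m g sin θ + μ_s (m g cos θ + P sin θ).
Solving, P (cos θ − μ_s sin θ) = m g (sin θ + μ_s cos θ), so P = 220×9.8×(sin 34° + 0.57 cos 34°)/(cos 34° − 0.57 sin 34°) = 2160×1.032/0.5103 = 4360 N.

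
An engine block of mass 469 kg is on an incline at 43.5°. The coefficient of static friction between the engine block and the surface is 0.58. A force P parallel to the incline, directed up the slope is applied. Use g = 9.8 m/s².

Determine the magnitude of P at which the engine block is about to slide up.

P ≈ 5100 N

At impending motion up the slope, friction acts down-slope at its limit: f = μ_s N.
P is parallel to the surface, so N = m g cos θ = 3330 N.
Along the incline: P = m g sin θ + μ_s N = 3160 + 0.58×3330 = 5100 N.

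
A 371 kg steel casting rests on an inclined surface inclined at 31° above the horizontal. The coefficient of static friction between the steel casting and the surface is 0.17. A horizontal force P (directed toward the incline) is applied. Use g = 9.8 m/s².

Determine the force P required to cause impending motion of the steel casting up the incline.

At impending motion up the slope, friction acts down-slope at its limit: f = μ_s N.
Perpendicular to the incline: N = m g cos θ + P sin θ.
Along the incline: P cos θ = m g sin θ + μ_s N = m g sin θ + μ_s (m g cos θ + P sin θ).
Solving, P (cos θ − μ_s sin θ) = m g (sin θ + μ_s cos θ), so P = 371×9.8×(sin 31° + 0.17 cos 31°)/(cos 31° − 0.17 sin 31°) = 3640×0.6608/0.7696 = 3120 N.

P ≈ 3120 N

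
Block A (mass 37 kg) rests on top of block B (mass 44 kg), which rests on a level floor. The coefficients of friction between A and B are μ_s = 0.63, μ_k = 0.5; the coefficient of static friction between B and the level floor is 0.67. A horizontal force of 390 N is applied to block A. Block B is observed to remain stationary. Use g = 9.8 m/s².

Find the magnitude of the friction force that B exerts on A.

f ≈ 181 N

The normal force B exerts on A is simply A's weight, N₁ = 362.6 N.
Maximum static friction on A from B: μ_s N₁ = 0.63×362.6 = 228.4 N.
Since P = 390 N > 228.4 N, A slides on B; the A–B friction is kinetic: f₁ = μ_k N₁ = 0.5×362.6 = 181 N.
B experiences an equal 181 N forward from A (third law). B is in equilibrium, so the floor supplies f₂ = 181 N of static friction (limit μ_s(m_A+m_B)g = 531.8 N, not exceeded).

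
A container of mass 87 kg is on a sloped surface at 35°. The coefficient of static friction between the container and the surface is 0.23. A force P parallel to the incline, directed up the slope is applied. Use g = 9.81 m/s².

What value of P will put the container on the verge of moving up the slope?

P ≈ 650 N

At impending motion up the slope, friction acts down-slope at its limit: f = μ_s N.
P is parallel to the surface, so N = m g cos θ = 699 N.
Along the incline: P = m g sin θ + μ_s N = 490 + 0.23×699 = 650 N.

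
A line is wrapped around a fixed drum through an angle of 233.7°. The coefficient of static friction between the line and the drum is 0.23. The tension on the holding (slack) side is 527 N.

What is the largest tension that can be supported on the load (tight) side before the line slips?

T_max ≈ 1350 N

At impending slip the capstan equation gives T₂/T₁ = e^{μβ} with β in radians.
β = 233.7° × π/180 = 4.079 rad.
e^{μβ} = e^{0.23×4.079} = 2.555.
T₂ = T₁ · e^{μβ} = 527 × 2.555 = 1350 N.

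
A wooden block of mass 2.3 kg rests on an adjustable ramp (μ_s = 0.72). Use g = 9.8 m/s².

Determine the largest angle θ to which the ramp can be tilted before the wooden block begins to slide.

At the slip threshold, m g sin θ = μ_s · m g cos θ, so tan θ = μ_s.
θ_max = arctan(0.72) = 35.8°.

θ_max ≈ 35.8°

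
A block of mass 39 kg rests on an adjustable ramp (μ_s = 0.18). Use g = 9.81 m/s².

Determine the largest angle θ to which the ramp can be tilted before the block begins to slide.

θ_max ≈ 10.2°

At the slip threshold, m g sin θ = μ_s · m g cos θ, so tan θ = μ_s.
θ_max = arctan(0.18) = 10.2°.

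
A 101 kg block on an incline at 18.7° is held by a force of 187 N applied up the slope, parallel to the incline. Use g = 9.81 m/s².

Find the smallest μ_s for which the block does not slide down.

μ_s,min ≈ 0.139

N = m g cos θ = 938.5 N.
Friction must make up the shortfall along the incline: f = m g sin θ − P = 317.7 − 187 = 130.7 N.
At the threshold f = μ_s N, so μ_s,min = 130.7/938.5 = 0.139.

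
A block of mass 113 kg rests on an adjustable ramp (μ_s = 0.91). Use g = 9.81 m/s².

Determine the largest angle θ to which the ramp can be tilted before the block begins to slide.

θ_max ≈ 42.3°

At the slip threshold, m g sin θ = μ_s · m g cos θ, so tan θ = μ_s.
θ_max = arctan(0.91) = 42.3°.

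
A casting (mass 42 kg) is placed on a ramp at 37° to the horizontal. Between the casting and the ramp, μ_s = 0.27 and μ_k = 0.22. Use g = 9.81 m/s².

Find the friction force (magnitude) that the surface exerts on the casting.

f ≈ 72.4 N (up the incline)

The normal reaction is N = m g cos θ = 329.1 N.
For equilibrium along the incline, friction must balance the weight component: f = m g sin θ = 248 N up the slope.
The static-friction ceiling is μ_s N = 0.27 × 329.1 = 88.84 N.
Since |248| > 88.84 N, static friction cannot hold it; the casting slides down the incline and kinetic friction applies: f = μ_k N = 0.22 × 329.1 = 72.4 N.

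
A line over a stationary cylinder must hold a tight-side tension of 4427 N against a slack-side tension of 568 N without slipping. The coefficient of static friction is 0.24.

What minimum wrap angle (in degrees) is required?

T₂/T₁ = e^{μβ} → β = ln(T₂/T₁)/μ.
β = ln(4427/568)/0.24 = 2.053/0.24 = 8.556 rad.
In degrees: β = 8.556 × 180/π = 490°.

β_min ≈ 490°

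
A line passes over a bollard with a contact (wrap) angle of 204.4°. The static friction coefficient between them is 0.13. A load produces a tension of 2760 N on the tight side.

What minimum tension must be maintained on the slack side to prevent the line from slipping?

T_min ≈ 1740 N

Capstan equation at impending slip: T_tight/T_slack = e^{μβ}.
β = 204.4° = 3.567 rad; e^{μβ} = e^{0.13×3.567} = 1.59.
T_slack = T_tight / e^{μβ} = 2760 / 1.59 = 1740 N.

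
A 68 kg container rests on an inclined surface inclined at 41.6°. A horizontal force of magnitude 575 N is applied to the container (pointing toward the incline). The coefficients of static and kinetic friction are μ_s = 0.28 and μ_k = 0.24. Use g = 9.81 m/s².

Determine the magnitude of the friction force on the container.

f ≈ 12.9 N (up the incline)

Normal direction: N = m g cos θ + P sin θ = 880.6 N.
Parallel to the incline: P cos θ − m g sin θ = 430 − 442.9 = -12.91 N; the friction needed to balance this is 12.91 N acting up the slope.
The limit of static friction is μ_s N = 246.6 N.
|f_req| = 12.91 ≤ 246.6 N → the container is in equilibrium; friction equals the required value.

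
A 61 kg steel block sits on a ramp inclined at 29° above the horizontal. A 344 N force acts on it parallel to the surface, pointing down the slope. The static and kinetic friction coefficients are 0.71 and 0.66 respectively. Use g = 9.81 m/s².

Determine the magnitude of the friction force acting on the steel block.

The normal reaction is N = m g cos θ = 523.4 N.
For equilibrium along the incline the friction force must supply f = m g sin θ + P = 290.1 + 344 = 634.1 N (positive meaning up-slope).
The static-friction ceiling is μ_s N = 0.71 × 523.4 = 371.6 N.
|634.1| exceeds 371.6 N, so the steel block slips down-slope; friction is kinetic, f = μ_k N = 0.66×523.4 = 345 N.

f ≈ 345 N (up the incline)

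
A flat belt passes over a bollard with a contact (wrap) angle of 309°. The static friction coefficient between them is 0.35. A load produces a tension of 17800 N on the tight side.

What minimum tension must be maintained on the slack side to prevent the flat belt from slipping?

Capstan equation at impending slip: T_tight/T_slack = e^{μβ}.
β = 309° = 5.393 rad; e^{μβ} = e^{0.35×5.393} = 6.603.
T_slack = T_tight / e^{μβ} = 17800 / 6.603 = 2700 N.

T_min ≈ 2700 N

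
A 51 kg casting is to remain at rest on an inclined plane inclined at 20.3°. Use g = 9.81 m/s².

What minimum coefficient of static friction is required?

At the slip threshold m g sin θ = μ_s m g cos θ, so μ_s,min = tan θ.
μ_s,min = tan 20.3° = 0.37.

μ_s,min ≈ 0.37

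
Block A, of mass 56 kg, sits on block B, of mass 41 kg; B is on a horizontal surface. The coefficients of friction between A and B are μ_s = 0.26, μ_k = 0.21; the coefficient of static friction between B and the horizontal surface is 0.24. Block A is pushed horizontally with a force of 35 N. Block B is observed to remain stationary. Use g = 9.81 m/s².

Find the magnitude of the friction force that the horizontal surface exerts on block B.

f ≈ 35 N

Normal force at the A–B interface: N₁ = m_A g = 549.4 N.
So the A–B interface can sustain at most μ_s N₁ = 142.8 N of static friction.
Since P = 35 N ≤ 142.8 N, A does not slip on B; friction on A equals P = 35 N.
By Newton's third law B feels 35 N forward from A. With B stationary, the floor's static friction on B balances it: f₂ = 35 N (well within μ_s(m_A+m_B)g = 228.4 N).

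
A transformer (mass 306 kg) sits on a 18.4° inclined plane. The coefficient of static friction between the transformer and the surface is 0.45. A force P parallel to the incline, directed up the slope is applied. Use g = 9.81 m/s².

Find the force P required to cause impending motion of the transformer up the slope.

At impending motion up the slope, friction acts down-slope at its limit: f = μ_s N.
P is parallel to the surface, so N = m g cos θ = 2850 N.
Along the incline: P = m g sin θ + μ_s N = 948 + 0.45×2850 = 2230 N.

P ≈ 2230 N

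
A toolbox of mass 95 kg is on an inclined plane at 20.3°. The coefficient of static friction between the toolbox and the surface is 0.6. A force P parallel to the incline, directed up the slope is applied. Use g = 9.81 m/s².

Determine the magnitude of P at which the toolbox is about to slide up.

At impending motion up the slope, friction acts down-slope at its limit: f = μ_s N.
P is parallel to the surface, so N = m g cos θ = 874 N.
Along the incline: P = m g sin θ + μ_s N = 323 + 0.6×874 = 848 N.

P ≈ 848 N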